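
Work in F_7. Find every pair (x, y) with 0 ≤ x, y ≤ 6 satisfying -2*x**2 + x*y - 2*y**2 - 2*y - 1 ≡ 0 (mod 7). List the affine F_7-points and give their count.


Affine F_7-points: {(5, 6)}; count = 1.

For each of the 49 pairs (x, y) ∈ F_7², evaluate f(x, y) mod 7. Record the zeros.
  x = 0: [0↦6, 1↦2, 2↦1, 3↦3, 4↦1, 5↦2, 6↦6]  zeros at y ∈ ∅
  x = 1: [0↦4, 1↦1, 2↦1, 3↦4, 4↦3, 5↦5, 6↦3]  zeros at y ∈ ∅
  x = 2: [0↦5, 1↦3, 2↦4, 3↦1, 4↦1, 5↦4, 6↦3]  zeros at y ∈ ∅
  x = 3: [0↦2, 1↦1, 2↦3, 3↦1, 4↦2, 5↦6, 6↦6]  zeros at y ∈ ∅
  x = 4: [0↦2, 1↦2, 2↦5, 3↦4, 4↦6, 5↦4, 6↦5]  zeros at y ∈ ∅
  x = 5: [0↦5, 1↦6, 2↦3, 3↦3, 4↦6, 5↦5, 6↦0]  zeros at y ∈ {6}
  x = 6: [0↦4, 1↦6, 2↦4, 3↦5, 4↦2, 5↦2, 6↦5]  zeros at y ∈ ∅
Collecting zeros: affine points = {(5, 6)}.
Total count |C(F_7)_aff| = 1.


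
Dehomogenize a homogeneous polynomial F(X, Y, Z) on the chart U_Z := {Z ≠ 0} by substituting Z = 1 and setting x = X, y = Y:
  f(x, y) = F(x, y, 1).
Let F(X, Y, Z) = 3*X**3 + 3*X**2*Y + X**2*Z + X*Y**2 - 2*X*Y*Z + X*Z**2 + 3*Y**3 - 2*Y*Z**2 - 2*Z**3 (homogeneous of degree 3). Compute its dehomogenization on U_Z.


f(x, y) = 3*x**3 + 3*x**2*y + x**2 + x*y**2 - 2*x*y + x + 3*y**3 - 2*y - 2

On U_Z we set Z = 1. Each monomial c·X^i·Y^j·Z^k in F becomes c·x^i·y^j·1^k = c·x^i·y^j.
Substituting Z = 1: F(X, Y, 1) = 3*x**3 + 3*x**2*y + x**2 + x*y**2 - 2*x*y + x + 3*y**3 - 2*y - 2.
Note: deg(f) ≤ deg(F) = 3; strict inequality happens when F is divisible by Z (lost terms).


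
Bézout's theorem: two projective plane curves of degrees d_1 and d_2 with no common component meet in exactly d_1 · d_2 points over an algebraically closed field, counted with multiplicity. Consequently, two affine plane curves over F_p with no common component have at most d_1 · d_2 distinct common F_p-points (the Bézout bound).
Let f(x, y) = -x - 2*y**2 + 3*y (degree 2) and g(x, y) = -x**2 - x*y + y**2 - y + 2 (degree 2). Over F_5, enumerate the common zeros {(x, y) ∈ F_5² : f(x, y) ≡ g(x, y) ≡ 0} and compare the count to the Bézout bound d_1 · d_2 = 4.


Common zeros: {(1, 1)}; count = 1; Bézout bound = 4.

deg(f) = 2, deg(g) = 2, so Bézout bound = 4.
Scan x ∈ F_5. For each x, list the y ∈ F_5 with f(x, y) ≡ 0 and those with g(x, y) ≡ 0 (mod 5); the common zeros in that column are the intersection.
  x = 0: f ≡ 0 at y ∈ {0, 4}; g ≡ 0 at y ∈ ∅; common: ∅.
  x = 1: f ≡ 0 at y ∈ {1, 3}; g ≡ 0 at y ∈ {1}; common: {1}.
  x = 2: f ≡ 0 at y ∈ ∅; g ≡ 0 at y ∈ ∅; common: ∅.
  x = 3: f ≡ 0 at y ∈ {2}; g ≡ 0 at y ∈ {1, 3}; common: ∅.
  x = 4: f ≡ 0 at y ∈ ∅; g ≡ 0 at y ∈ {2, 3}; common: ∅.
Collecting: common zeros = {(1, 1)}, so the count is 1.
Comparison with the Bézout bound: 1 ≤ 4 = deg(f)·deg(g), as expected for curves with no common component (the affine F_5-count falls short of the bound because intersections may lie at infinity, over extension fields, or carry multiplicity).


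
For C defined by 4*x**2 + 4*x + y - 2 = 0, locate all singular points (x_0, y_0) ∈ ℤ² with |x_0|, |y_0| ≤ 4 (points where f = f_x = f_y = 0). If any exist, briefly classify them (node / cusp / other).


No singular points in the scanned grid; C is smooth there.

Compute partial derivatives:
  f_x = 8*x + 4.
  f_y = 1.
f_y = 1 is a nonzero constant, so f_y never vanishes: no point (x, y) can satisfy f = f_x = f_y = 0. In particular no (x, y) ∈ {−4, ..., 4}² is singular; the curve is smooth.


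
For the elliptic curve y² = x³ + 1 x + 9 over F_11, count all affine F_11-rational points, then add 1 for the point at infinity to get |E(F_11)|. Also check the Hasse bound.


Affine points = {(0, 3), (0, 8), (1, 0), (4, 0), (6, 0), (8, 1), (8, 10)}; affine count = 7; |E(F_11)| = 8.

Discriminant check: Δ ∝ 4a³ + 27b² = 4·1³ + 27·9² = 4·1 + 27·81 ≡ 2 (mod 11). Nonzero ⇒ E is nonsingular.
For each x ∈ F_11, compute rhs = x³ + 1·x + 9 mod 11, then count y ∈ F_11 with y² ≡ rhs.
  x = 0: rhs = 9, matching y values: 3, 8 (2 points).
  x = 1: rhs = 0, matching y values: 0 (1 points).
  x = 2: rhs = 8, matching y values: none (0 points).
  x = 3: rhs = 6, matching y values: none (0 points).
  x = 4: rhs = 0, matching y values: 0 (1 points).
  x = 5: rhs = 7, matching y values: none (0 points).
  x = 6: rhs = 0, matching y values: 0 (1 points).
  x = 7: rhs = 7, matching y values: none (0 points).
  x = 8: rhs = 1, matching y values: 1, 10 (2 points).
  x = 9: rhs = 10, matching y values: none (0 points).
  x = 10: rhs = 7, matching y values: none (0 points).
Total affine count: 7.
Full point count |E(F_11)| = 7 + 1 = 8.
Hasse bound: |8 − (11+1)| = |-4| = 4 ≤ 2√11 ≈ 6.6332 ✓.


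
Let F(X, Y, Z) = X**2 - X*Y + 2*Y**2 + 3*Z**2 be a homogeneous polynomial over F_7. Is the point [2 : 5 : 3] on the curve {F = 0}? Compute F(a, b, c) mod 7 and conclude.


F(2,5,3) ≡ 1 (mod 7); P is NOT on the curve.

Evaluate F(2, 5, 3) term-by-term (mod 7).
  X**2 ↦ 1·4·1·1 = 4
  -X*Y ↦ -1·2·5·1 = -10
  2*Y**2 ↦ 2·1·25·1 = 50
  3*Z**2 ↦ 3·1·1·9 = 27
Sum: F(2, 5, 3) = (4) + (-10) + (50) + (27) = 71.
Reducing mod 7: 71 ≡ 1 (mod 7).
Since F(a, b, c) ≡ 1 ≠ 0 (mod 7), P does NOT lie on the curve.


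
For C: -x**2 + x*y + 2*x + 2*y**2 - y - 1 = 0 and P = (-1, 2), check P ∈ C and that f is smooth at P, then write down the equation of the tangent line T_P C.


Tangent line at P: 6*x + 6*y - 6 = 0.

Step 1: f(-1, 2) = 0, so P lies on C.
Step 2: partial derivatives
  f_x(x, y) = -2*x + y + 2, f_y(x, y) = x + 4*y - 1.
  f_x(P) = 6, f_y(P) = 6 (gradient nonzero, so P is smooth).
Step 3: tangent line at P: 6·(x − -1) + 6·(y − 2) = 0.
Expanding: 6*x + 6*y - 6 = 0.


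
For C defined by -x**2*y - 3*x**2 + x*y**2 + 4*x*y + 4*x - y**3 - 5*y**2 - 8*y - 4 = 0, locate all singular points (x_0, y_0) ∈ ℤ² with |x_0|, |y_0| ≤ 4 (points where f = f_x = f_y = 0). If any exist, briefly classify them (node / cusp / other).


Singular points: {(0, -2)}; classification: node.

Compute partial derivatives:
  f_x = -2*x*y - 6*x + y**2 + 4*y + 4.
  f_y = -x**2 + 2*x*y + 4*x - 3*y**2 - 10*y - 8.
Scan x_0 ∈ {−4, ..., 4}. For each x_0, f_y(x_0, y) is a polynomial in y; find its integer roots y ∈ {−4, ..., 4}, then test f_x and f at those candidates.
  x = -4: f_y(-4, y) = -3*y**2 - 18*y - 40; no integer root y with |y| ≤ 4.
  x = -3: f_y(-3, y) = -3*y**2 - 16*y - 29; no integer root y with |y| ≤ 4.
  x = -2: f_y(-2, y) = -3*y**2 - 14*y - 20; no integer root y with |y| ≤ 4.
  x = -1: f_y(-1, y) = -3*y**2 - 12*y - 13; no integer root y with |y| ≤ 4.
  x = 0: f_y(0, y) = -3*y**2 - 10*y - 8; vanishes at y ∈ {-2}. (0, -2): f_x = 0, f = 0 — SINGULAR.
  x = 1: f_y(1, y) = -3*y**2 - 8*y - 5; vanishes at y ∈ {-1}. (1, -1): f_x = -3 ≠ 0.
  x = 2: f_y(2, y) = -3*y**2 - 6*y - 4; no integer root y with |y| ≤ 4.
  x = 3: f_y(3, y) = -3*y**2 - 4*y - 5; no integer root y with |y| ≤ 4.
  x = 4: f_y(4, y) = -3*y**2 - 2*y - 8; no integer root y with |y| ≤ 4.
Only singular point on the grid: (0, -2).
Classify: substitute x = 0 + u, y = -2 + v and expand: f = -u**2*v - u**2 + u*v**2 - v**3 + v**2.
No constant or linear terms (consistent with a singular point). Quadratic part: -u**2 + v**2. Cubic part: -u**2*v + u*v**2 - v**3.
The quadratic part v**2 - u**2 = (v − u)(v + u) splits into two distinct linear factors, so there are two distinct tangent lines y − -2 = ±(x − 0) — this is a node (ordinary double point).
Classification: node.


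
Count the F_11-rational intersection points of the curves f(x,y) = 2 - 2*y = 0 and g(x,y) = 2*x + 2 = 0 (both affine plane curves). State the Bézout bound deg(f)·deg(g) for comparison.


Common zeros: {(10, 1)}; count = 1; Bézout bound = 1.

deg(f) = 1, deg(g) = 1, so Bézout bound = 1.
Scan x ∈ F_11. For each x, list the y ∈ F_11 with f(x, y) ≡ 0 and those with g(x, y) ≡ 0 (mod 11); the common zeros in that column are the intersection.
  x = 0: f ≡ 0 at y ∈ {1}; g ≡ 0 at y ∈ ∅; common: ∅.
  x = 1: f ≡ 0 at y ∈ {1}; g ≡ 0 at y ∈ ∅; common: ∅.
  x = 2: f ≡ 0 at y ∈ {1}; g ≡ 0 at y ∈ ∅; common: ∅.
  x = 3: f ≡ 0 at y ∈ {1}; g ≡ 0 at y ∈ ∅; common: ∅.
  x = 4: f ≡ 0 at y ∈ {1}; g ≡ 0 at y ∈ ∅; common: ∅.
  x = 5: f ≡ 0 at y ∈ {1}; g ≡ 0 at y ∈ ∅; common: ∅.
  x = 6: f ≡ 0 at y ∈ {1}; g ≡ 0 at y ∈ ∅; common: ∅.
  x = 7: f ≡ 0 at y ∈ {1}; g ≡ 0 at y ∈ ∅; common: ∅.
  x = 8: f ≡ 0 at y ∈ {1}; g ≡ 0 at y ∈ ∅; common: ∅.
  x = 9: f ≡ 0 at y ∈ {1}; g ≡ 0 at y ∈ ∅; common: ∅.
  x = 10: f ≡ 0 at y ∈ {1}; g ≡ 0 at y ∈ {0, 1, 2, 3, 4, 5, 6, 7, 8, 9, 10}; common: {1}.
Collecting: common zeros = {(10, 1)}, so the count is 1.
Comparison with the Bézout bound: 1 ≤ 1 = deg(f)·deg(g), as expected for curves with no common component (the bound is attained).


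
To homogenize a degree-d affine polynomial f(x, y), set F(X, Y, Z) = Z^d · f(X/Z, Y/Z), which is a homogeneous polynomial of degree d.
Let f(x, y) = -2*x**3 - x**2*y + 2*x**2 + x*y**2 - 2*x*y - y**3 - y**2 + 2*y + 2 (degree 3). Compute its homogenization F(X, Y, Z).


F(X, Y, Z) = -2*X**3 - X**2*Y + 2*X**2*Z + X*Y**2 - 2*X*Y*Z - Y**3 - Y**2*Z + 2*Y*Z**2 + 2*Z**3

deg(f) = 3.
Substitute x = X/Z, y = Y/Z into f, then multiply by Z^3.
  monomial -2·x^3·y^0 ↦ -2·X^3·Y^0·Z^0.
  monomial -1·x^2·y^1 ↦ -1·X^2·Y^1·Z^0.
  monomial 2·x^2·y^0 ↦ 2·X^2·Y^0·Z^1.
  monomial 1·x^1·y^2 ↦ 1·X^1·Y^2·Z^0.
  monomial -2·x^1·y^1 ↦ -2·X^1·Y^1·Z^1.
  monomial -1·x^0·y^3 ↦ -1·X^0·Y^3·Z^0.
  monomial -1·x^0·y^2 ↦ -1·X^0·Y^2·Z^1.
  monomial 2·x^0·y^1 ↦ 2·X^0·Y^1·Z^2.
  monomial 2·x^0·y^0 ↦ 2·X^0·Y^0·Z^3.
Collecting: F(X, Y, Z) = -2*X**3 - X**2*Y + 2*X**2*Z + X*Y**2 - 2*X*Y*Z - Y**3 - Y**2*Z + 2*Y*Z**2 + 2*Z**3.


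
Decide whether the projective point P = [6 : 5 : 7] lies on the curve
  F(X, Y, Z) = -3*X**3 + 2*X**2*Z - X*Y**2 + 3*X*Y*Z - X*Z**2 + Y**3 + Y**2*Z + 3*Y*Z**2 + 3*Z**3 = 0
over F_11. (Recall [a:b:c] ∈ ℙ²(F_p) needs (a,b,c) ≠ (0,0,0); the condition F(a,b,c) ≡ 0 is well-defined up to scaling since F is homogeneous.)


F(6,5,7) ≡ 5 (mod 11); P is NOT on the curve.

Evaluate F(6, 5, 7) term-by-term (mod 11).
  -3*X**3 ↦ -3·216·1·1 = -648
  2*X**2*Z ↦ 2·36·1·7 = 504
  -X*Y**2 ↦ -1·6·25·1 = -150
  3*X*Y*Z ↦ 3·6·5·7 = 630
  -X*Z**2 ↦ -1·6·1·49 = -294
  Y**3 ↦ 1·1·125·1 = 125
  Y**2*Z ↦ 1·1·25·7 = 175
  3*Y*Z**2 ↦ 3·1·5·49 = 735
  3*Z**3 ↦ 3·1·1·343 = 1029
Sum: F(6, 5, 7) = (-648) + (504) + (-150) + (630) + (-294) + (125) + (175) + (735) + (1029) = 2106.
Reducing mod 11: 2106 ≡ 5 (mod 11).
Since F(a, b, c) ≡ 5 ≠ 0 (mod 11), P does NOT lie on the curve.


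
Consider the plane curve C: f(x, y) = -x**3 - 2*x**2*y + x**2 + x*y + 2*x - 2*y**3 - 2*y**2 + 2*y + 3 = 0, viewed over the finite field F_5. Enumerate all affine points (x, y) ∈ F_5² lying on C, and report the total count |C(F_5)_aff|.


Affine F_5-points: {(1, 0), (2, 1), (3, 3)}; count = 3.

For each of the 25 pairs (x, y) ∈ F_5², evaluate f(x, y) mod 5. Record the zeros.
  x = 0: [0↦3, 1↦1, 2↦3, 3↦2, 4↦1]  zeros at y ∈ ∅
  x = 1: [0↦0, 1↦2, 2↦3, 3↦1, 4↦4]  zeros at y ∈ {0}
  x = 2: [0↦3, 1↦0, 2↦1, 3↦4, 4↦2]  zeros at y ∈ {1}
  x = 3: [0↦1, 1↦4, 2↦1, 3↦0, 4↦4]  zeros at y ∈ {3}
  x = 4: [0↦3, 1↦3, 2↦2, 3↦3, 4↦4]  zeros at y ∈ ∅
Collecting zeros: affine points = {(1, 0), (2, 1), (3, 3)}.
Total count |C(F_5)_aff| = 3.


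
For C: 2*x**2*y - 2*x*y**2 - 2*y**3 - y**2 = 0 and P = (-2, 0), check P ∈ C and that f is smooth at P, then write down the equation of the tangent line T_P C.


Tangent line at P: 8*y = 0.

Step 1: f(-2, 0) = 0, so P lies on C.
Step 2: partial derivatives
  f_x(x, y) = 4*x*y - 2*y**2, f_y(x, y) = 2*x**2 - 4*x*y - 6*y**2 - 2*y.
  f_x(P) = 0, f_y(P) = 8 (gradient nonzero, so P is smooth).
Step 3: tangent line at P: 0·(x − -2) + 8·(y − 0) = 0.
Expanding: 8*y = 0.


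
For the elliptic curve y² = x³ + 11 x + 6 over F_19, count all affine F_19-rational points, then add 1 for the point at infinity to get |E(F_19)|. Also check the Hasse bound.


Affine points = {(0, 5), (0, 14), (2, 6), (2, 13), (3, 3), (3, 16), (4, 0), (8, 6), (8, 13), (9, 6), (9, 13), (12, 2), (12, 17), (13, 3), (13, 16), (14, 4), (14, 15)}; affine count = 17; |E(F_19)| = 18.

Discriminant check: Δ ∝ 4a³ + 27b² = 4·11³ + 27·6² = 4·1331 + 27·36 ≡ 7 (mod 19). Nonzero ⇒ E is nonsingular.
For each x ∈ F_19, compute rhs = x³ + 11·x + 6 mod 19, then count y ∈ F_19 with y² ≡ rhs.
  x = 0: rhs = 6, matching y values: 5, 14 (2 points).
  x = 1: rhs = 18, matching y values: none (0 points).
  x = 2: rhs = 17, matching y values: 6, 13 (2 points).
  x = 3: rhs = 9, matching y values: 3, 16 (2 points).
  x = 4: rhs = 0, matching y values: 0 (1 points).
  x = 5: rhs = 15, matching y values: none (0 points).
  x = 6: rhs = 3, matching y values: none (0 points).
  x = 7: rhs = 8, matching y values: none (0 points).
  x = 8: rhs = 17, matching y values: 6, 13 (2 points).
  x = 9: rhs = 17, matching y values: 6, 13 (2 points).
  x = 10: rhs = 14, matching y values: none (0 points).
  x = 11: rhs = 14, matching y values: none (0 points).
  x = 12: rhs = 4, matching y values: 2, 17 (2 points).
  x = 13: rhs = 9, matching y values: 3, 16 (2 points).
  x = 14: rhs = 16, matching y values: 4, 15 (2 points).
  x = 15: rhs = 12, matching y values: none (0 points).
  x = 16: rhs = 3, matching y values: none (0 points).
  x = 17: rhs = 14, matching y values: none (0 points).
  x = 18: rhs = 13, matching y values: none (0 points).
Total affine count: 17.
Full point count |E(F_19)| = 17 + 1 = 18.
Hasse bound: |18 − (19+1)| = |-2| = 2 ≤ 2√19 ≈ 8.7178 ✓.


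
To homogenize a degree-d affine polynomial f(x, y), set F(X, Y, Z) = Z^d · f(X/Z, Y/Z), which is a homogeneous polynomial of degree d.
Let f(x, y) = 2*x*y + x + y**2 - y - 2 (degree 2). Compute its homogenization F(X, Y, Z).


F(X, Y, Z) = 2*X*Y + X*Z + Y**2 - Y*Z - 2*Z**2

deg(f) = 2.
Substitute x = X/Z, y = Y/Z into f, then multiply by Z^2.
  monomial 2·x^1·y^1 ↦ 2·X^1·Y^1·Z^0.
  monomial 1·x^1·y^0 ↦ 1·X^1·Y^0·Z^1.
  monomial 1·x^0·y^2 ↦ 1·X^0·Y^2·Z^0.
  monomial -1·x^0·y^1 ↦ -1·X^0·Y^1·Z^1.
  monomial -2·x^0·y^0 ↦ -2·X^0·Y^0·Z^2.
Collecting: F(X, Y, Z) = 2*X*Y + X*Z + Y**2 - Y*Z - 2*Z**2.


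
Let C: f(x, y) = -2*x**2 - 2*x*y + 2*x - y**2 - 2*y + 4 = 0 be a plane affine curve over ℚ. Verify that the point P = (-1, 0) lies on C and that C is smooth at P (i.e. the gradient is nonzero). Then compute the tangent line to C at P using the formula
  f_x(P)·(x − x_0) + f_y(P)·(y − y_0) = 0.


Tangent line at P: 6*x + 6 = 0.

Step 1: f(-1, 0) = 0, so P lies on C.
Step 2: partial derivatives
  f_x(x, y) = -4*x - 2*y + 2, f_y(x, y) = -2*x - 2*y - 2.
  f_x(P) = 6, f_y(P) = 0 (gradient nonzero, so P is smooth).
Step 3: tangent line at P: 6·(x − -1) + 0·(y − 0) = 0.
Expanding: 6*x + 6 = 0.


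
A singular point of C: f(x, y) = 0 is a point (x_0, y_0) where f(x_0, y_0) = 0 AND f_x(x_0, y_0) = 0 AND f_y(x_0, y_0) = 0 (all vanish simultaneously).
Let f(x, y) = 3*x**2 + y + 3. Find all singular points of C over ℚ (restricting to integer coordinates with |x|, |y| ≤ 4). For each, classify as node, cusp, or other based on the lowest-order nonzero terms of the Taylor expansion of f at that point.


No singular points in the scanned grid; C is smooth there.

Compute partial derivatives:
  f_x = 6*x.
  f_y = 1.
f_y = 1 is a nonzero constant, so f_y never vanishes: no point (x, y) can satisfy f = f_x = f_y = 0. In particular no (x, y) ∈ {−4, ..., 4}² is singular; the curve is smooth.


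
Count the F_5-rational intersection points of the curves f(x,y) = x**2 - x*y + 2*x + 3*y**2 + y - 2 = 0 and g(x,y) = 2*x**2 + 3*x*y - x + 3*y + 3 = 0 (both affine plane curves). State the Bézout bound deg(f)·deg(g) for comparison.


Common zeros: {(0, 4), (2, 4)}; count = 2; Bézout bound = 4.

deg(f) = 2, deg(g) = 2, so Bézout bound = 4.
Scan x ∈ F_5. For each x, list the y ∈ F_5 with f(x, y) ≡ 0 and those with g(x, y) ≡ 0 (mod 5); the common zeros in that column are the intersection.
  x = 0: f ≡ 0 at y ∈ {4}; g ≡ 0 at y ∈ {4}; common: {4}.
  x = 1: f ≡ 0 at y ∈ ∅; g ≡ 0 at y ∈ {1}; common: ∅.
  x = 2: f ≡ 0 at y ∈ {3, 4}; g ≡ 0 at y ∈ {4}; common: {4}.
  x = 3: f ≡ 0 at y ∈ ∅; g ≡ 0 at y ∈ {1}; common: ∅.
  x = 4: f ≡ 0 at y ∈ {3}; g ≡ 0 at y ∈ ∅; common: ∅.
Collecting: common zeros = {(0, 4), (2, 4)}, so the count is 2.
Comparison with the Bézout bound: 2 ≤ 4 = deg(f)·deg(g), as expected for curves with no common component (the affine F_5-count falls short of the bound because intersections may lie at infinity, over extension fields, or carry multiplicity).


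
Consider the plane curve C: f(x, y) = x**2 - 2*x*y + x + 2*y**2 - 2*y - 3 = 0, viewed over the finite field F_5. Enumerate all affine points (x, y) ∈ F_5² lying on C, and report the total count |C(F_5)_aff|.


Affine F_5-points: {(1, 3), (1, 4), (4, 2), (4, 3)}; count = 4.

For each of the 25 pairs (x, y) ∈ F_5², evaluate f(x, y) mod 5. Record the zeros.
  x = 0: [0↦2, 1↦2, 2↦1, 3↦4, 4↦1]  zeros at y ∈ ∅
  x = 1: [0↦4, 1↦2, 2↦4, 3↦0, 4↦0]  zeros at y ∈ {3, 4}
  x = 2: [0↦3, 1↦4, 2↦4, 3↦3, 4↦1]  zeros at y ∈ ∅
  x = 3: [0↦4, 1↦3, 2↦1, 3↦3, 4↦4]  zeros at y ∈ ∅
  x = 4: [0↦2, 1↦4, 2↦0, 3↦0, 4↦4]  zeros at y ∈ {2, 3}
Collecting zeros: affine points = {(1, 3), (1, 4), (4, 2), (4, 3)}.
Total count |C(F_5)_aff| = 4.


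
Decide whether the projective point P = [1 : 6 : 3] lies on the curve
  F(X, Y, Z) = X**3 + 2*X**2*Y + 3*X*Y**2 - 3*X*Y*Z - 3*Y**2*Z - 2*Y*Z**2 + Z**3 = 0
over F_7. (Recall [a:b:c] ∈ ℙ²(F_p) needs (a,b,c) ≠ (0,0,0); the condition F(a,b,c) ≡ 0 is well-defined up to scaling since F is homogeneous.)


F(1,6,3) ≡ 5 (mod 7); P is NOT on the curve.

Evaluate F(1, 6, 3) term-by-term (mod 7).
  X**3 ↦ 1·1·1·1 = 1
  2*X**2*Y ↦ 2·1·6·1 = 12
  3*X*Y**2 ↦ 3·1·36·1 = 108
  -3*X*Y*Z ↦ -3·1·6·3 = -54
  -3*Y**2*Z ↦ -3·1·36·3 = -324
  -2*Y*Z**2 ↦ -2·1·6·9 = -108
  Z**3 ↦ 1·1·1·27 = 27
Sum: F(1, 6, 3) = (1) + (12) + (108) + (-54) + (-324) + (-108) + (27) = -338.
Reducing mod 7: -338 ≡ 5 (mod 7).
Since F(a, b, c) ≡ 5 ≠ 0 (mod 7), P does NOT lie on the curve.


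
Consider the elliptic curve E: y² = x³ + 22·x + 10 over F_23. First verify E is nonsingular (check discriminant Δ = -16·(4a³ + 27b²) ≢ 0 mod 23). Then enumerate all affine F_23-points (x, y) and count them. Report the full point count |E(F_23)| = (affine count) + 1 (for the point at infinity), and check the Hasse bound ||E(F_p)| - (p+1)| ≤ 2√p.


Affine points = {(2, 4), (2, 19), (4, 1), (4, 22), (6, 6), (6, 17), (7, 1), (7, 22), (8, 10), (8, 13), (12, 1), (12, 22), (13, 3), (13, 20), (14, 7), (14, 16), (15, 9), (15, 14), (20, 3), (20, 20), (21, 2), (21, 21)}; affine count = 22; |E(F_23)| = 23.

Discriminant check: Δ ∝ 4a³ + 27b² = 4·22³ + 27·10² = 4·10648 + 27·100 ≡ 5 (mod 23). Nonzero ⇒ E is nonsingular.
For each x ∈ F_23, compute rhs = x³ + 22·x + 10 mod 23, then count y ∈ F_23 with y² ≡ rhs.
  x = 0: rhs = 10, matching y values: none (0 points).
  x = 1: rhs = 10, matching y values: none (0 points).
  x = 2: rhs = 16, matching y values: 4, 19 (2 points).
  x = 3: rhs = 11, matching y values: none (0 points).
  x = 4: rhs = 1, matching y values: 1, 22 (2 points).
  x = 5: rhs = 15, matching y values: none (0 points).
  x = 6: rhs = 13, matching y values: 6, 17 (2 points).
  x = 7: rhs = 1, matching y values: 1, 22 (2 points).
  x = 8: rhs = 8, matching y values: 10, 13 (2 points).
  x = 9: rhs = 17, matching y values: none (0 points).
  x = 10: rhs = 11, matching y values: none (0 points).
  x = 11: rhs = 19, matching y values: none (0 points).
  x = 12: rhs = 1, matching y values: 1, 22 (2 points).
  x = 13: rhs = 9, matching y values: 3, 20 (2 points).
  x = 14: rhs = 3, matching y values: 7, 16 (2 points).
  x = 15: rhs = 12, matching y values: 9, 14 (2 points).
  x = 16: rhs = 19, matching y values: none (0 points).
  x = 17: rhs = 7, matching y values: none (0 points).
  x = 18: rhs = 5, matching y values: none (0 points).
  x = 19: rhs = 19, matching y values: none (0 points).
  x = 20: rhs = 9, matching y values: 3, 20 (2 points).
  x = 21: rhs = 4, matching y values: 2, 21 (2 points).
  x = 22: rhs = 10, matching y values: none (0 points).
Total affine count: 22.
Full point count |E(F_23)| = 22 + 1 = 23.
Hasse bound: |23 − (23+1)| = |-1| = 1 ≤ 2√23 ≈ 9.5917 ✓.


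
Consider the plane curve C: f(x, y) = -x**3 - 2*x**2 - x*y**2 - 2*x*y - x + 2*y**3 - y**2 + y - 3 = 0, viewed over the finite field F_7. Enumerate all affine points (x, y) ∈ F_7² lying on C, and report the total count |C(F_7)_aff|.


Affine F_7-points: {(0, 6), (1, 0), (2, 0), (3, 4), (5, 1), (5, 3), (5, 6)}; count = 7.

For each of the 49 pairs (x, y) ∈ F_7², evaluate f(x, y) mod 7. Record the zeros.
  x = 0: [0↦4, 1↦6, 2↦4, 3↦3, 4↦1, 5↦3, 6↦0]  zeros at y ∈ {6}
  x = 1: [0↦0, 1↦6, 2↦6, 3↦5, 4↦1, 5↦6, 6↦4]  zeros at y ∈ {0}
  x = 2: [0↦0, 1↦3, 2↦5, 3↦4, 4↦5, 5↦6, 6↦5]  zeros at y ∈ {0}
  x = 3: [0↦5, 1↦5, 2↦2, 3↦1, 4↦0, 5↦4, 6↦4]  zeros at y ∈ {4}
  x = 4: [0↦2, 1↦6, 2↦5, 3↦4, 4↦1, 5↦1, 6↦2]  zeros at y ∈ ∅
  x = 5: [0↦6, 1↦0, 2↦1, 3↦0, 4↦2, 5↦5, 6↦0]  zeros at y ∈ {1, 3, 6}
  x = 6: [0↦4, 1↦2, 2↦5, 3↦4, 4↦4, 5↦3, 6↦6]  zeros at y ∈ ∅
Collecting zeros: affine points = {(0, 6), (1, 0), (2, 0), (3, 4), (5, 1), (5, 3), (5, 6)}.
Total count |C(F_7)_aff| = 7.


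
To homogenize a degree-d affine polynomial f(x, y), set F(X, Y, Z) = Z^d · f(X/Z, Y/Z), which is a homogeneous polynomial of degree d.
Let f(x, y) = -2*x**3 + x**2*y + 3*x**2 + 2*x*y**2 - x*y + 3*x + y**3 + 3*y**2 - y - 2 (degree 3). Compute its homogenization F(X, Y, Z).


F(X, Y, Z) = -2*X**3 + X**2*Y + 3*X**2*Z + 2*X*Y**2 - X*Y*Z + 3*X*Z**2 + Y**3 + 3*Y**2*Z - Y*Z**2 - 2*Z**3

deg(f) = 3.
Substitute x = X/Z, y = Y/Z into f, then multiply by Z^3.
  monomial -2·x^3·y^0 ↦ -2·X^3·Y^0·Z^0.
  monomial 1·x^2·y^1 ↦ 1·X^2·Y^1·Z^0.
  monomial 3·x^2·y^0 ↦ 3·X^2·Y^0·Z^1.
  monomial 2·x^1·y^2 ↦ 2·X^1·Y^2·Z^0.
  monomial -1·x^1·y^1 ↦ -1·X^1·Y^1·Z^1.
  monomial 3·x^1·y^0 ↦ 3·X^1·Y^0·Z^2.
  monomial 1·x^0·y^3 ↦ 1·X^0·Y^3·Z^0.
  monomial 3·x^0·y^2 ↦ 3·X^0·Y^2·Z^1.
  monomial -1·x^0·y^1 ↦ -1·X^0·Y^1·Z^2.
  monomial -2·x^0·y^0 ↦ -2·X^0·Y^0·Z^3.
Collecting: F(X, Y, Z) = -2*X**3 + X**2*Y + 3*X**2*Z + 2*X*Y**2 - X*Y*Z + 3*X*Z**2 + Y**3 + 3*Y**2*Z - Y*Z**2 - 2*Z**3.


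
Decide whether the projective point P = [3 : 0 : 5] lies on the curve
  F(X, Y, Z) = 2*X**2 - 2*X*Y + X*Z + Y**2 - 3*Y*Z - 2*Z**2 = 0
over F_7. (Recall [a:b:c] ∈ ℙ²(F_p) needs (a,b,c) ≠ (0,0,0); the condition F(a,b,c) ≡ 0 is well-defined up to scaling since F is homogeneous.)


F(3,0,5) ≡ 4 (mod 7); P is NOT on the curve.

Evaluate F(3, 0, 5) term-by-term (mod 7).
  2*X**2 ↦ 2·9·1·1 = 18
  -2*X*Y ↦ -2·3·0·1 = 0
  X*Z ↦ 1·3·1·5 = 15
  Y**2 ↦ 1·1·0·1 = 0
  -3*Y*Z ↦ -3·1·0·5 = 0
  -2*Z**2 ↦ -2·1·1·25 = -50
Sum: F(3, 0, 5) = (18) + (0) + (15) + (0) + (0) + (-50) = -17.
Reducing mod 7: -17 ≡ 4 (mod 7).
Since F(a, b, c) ≡ 4 ≠ 0 (mod 7), P does NOT lie on the curve.


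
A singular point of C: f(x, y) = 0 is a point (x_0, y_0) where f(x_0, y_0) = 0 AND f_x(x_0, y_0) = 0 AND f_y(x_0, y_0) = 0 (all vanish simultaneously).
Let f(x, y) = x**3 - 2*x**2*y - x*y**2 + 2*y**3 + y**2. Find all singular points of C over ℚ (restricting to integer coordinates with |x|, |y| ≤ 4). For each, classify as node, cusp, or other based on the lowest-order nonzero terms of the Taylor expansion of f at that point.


Singular points: {(0, 0)}; classification: cusp.

Compute partial derivatives:
  f_x = 3*x**2 - 4*x*y - y**2.
  f_y = -2*x**2 - 2*x*y + 6*y**2 + 2*y.
Scan x_0 ∈ {−4, ..., 4}. For each x_0, f_y(x_0, y) is a polynomial in y; find its integer roots y ∈ {−4, ..., 4}, then test f_x and f at those candidates.
  x = -4: f_y(-4, y) = 6*y**2 + 10*y - 32; no integer root y with |y| ≤ 4.
  x = -3: f_y(-3, y) = 6*y**2 + 8*y - 18; no integer root y with |y| ≤ 4.
  x = -2: f_y(-2, y) = 6*y**2 + 6*y - 8; no integer root y with |y| ≤ 4.
  x = -1: f_y(-1, y) = 6*y**2 + 4*y - 2; vanishes at y ∈ {-1}. (-1, -1): f_x = -2 ≠ 0.
  x = 0: f_y(0, y) = 6*y**2 + 2*y; vanishes at y ∈ {0}. (0, 0): f_x = 0, f = 0 — SINGULAR.
  x = 1: f_y(1, y) = 6*y**2 - 2; no integer root y with |y| ≤ 4.
  x = 2: f_y(2, y) = 6*y**2 - 2*y - 8; vanishes at y ∈ {-1}. (2, -1): f_x = 19 ≠ 0.
  x = 3: f_y(3, y) = 6*y**2 - 4*y - 18; no integer root y with |y| ≤ 4.
  x = 4: f_y(4, y) = 6*y**2 - 6*y - 32; no integer root y with |y| ≤ 4.
Only singular point on the grid: (0, 0).
Classify: substitute x = 0 + u, y = 0 + v and expand: f = u**3 - 2*u**2*v - u*v**2 + 2*v**3 + v**2.
No constant or linear terms (consistent with a singular point). Quadratic part: v**2. Cubic part: u**3 - 2*u**2*v - u*v**2 + 2*v**3.
The quadratic part v**2 is a perfect square, so there is a single (double) tangent line v = 0, i.e. y = 0. Restricting the cubic part to that line (v = 0) leaves u**3 ≠ 0, so f is not divisible by v and the branch is v² ≈ -u**3 to lowest order — this is a cusp.
Classification: cusp.


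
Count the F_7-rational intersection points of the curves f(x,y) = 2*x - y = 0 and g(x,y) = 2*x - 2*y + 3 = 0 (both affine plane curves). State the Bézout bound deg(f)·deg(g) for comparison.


Common zeros: {(5, 3)}; count = 1; Bézout bound = 1.

deg(f) = 1, deg(g) = 1, so Bézout bound = 1.
Scan x ∈ F_7. For each x, list the y ∈ F_7 with f(x, y) ≡ 0 and those with g(x, y) ≡ 0 (mod 7); the common zeros in that column are the intersection.
  x = 0: f ≡ 0 at y ∈ {0}; g ≡ 0 at y ∈ {5}; common: ∅.
  x = 1: f ≡ 0 at y ∈ {2}; g ≡ 0 at y ∈ {6}; common: ∅.
  x = 2: f ≡ 0 at y ∈ {4}; g ≡ 0 at y ∈ {0}; common: ∅.
  x = 3: f ≡ 0 at y ∈ {6}; g ≡ 0 at y ∈ {1}; common: ∅.
  x = 4: f ≡ 0 at y ∈ {1}; g ≡ 0 at y ∈ {2}; common: ∅.
  x = 5: f ≡ 0 at y ∈ {3}; g ≡ 0 at y ∈ {3}; common: {3}.
  x = 6: f ≡ 0 at y ∈ {5}; g ≡ 0 at y ∈ {4}; common: ∅.
Collecting: common zeros = {(5, 3)}, so the count is 1.
Comparison with the Bézout bound: 1 ≤ 1 = deg(f)·deg(g), as expected for curves with no common component (the bound is attained).


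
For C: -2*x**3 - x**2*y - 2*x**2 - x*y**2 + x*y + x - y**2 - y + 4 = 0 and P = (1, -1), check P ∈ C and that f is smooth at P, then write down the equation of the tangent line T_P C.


Tangent line at P: -9*x + 3*y + 12 = 0.

Step 1: f(1, -1) = 0, so P lies on C.
Step 2: partial derivatives
  f_x(x, y) = -6*x**2 - 2*x*y - 4*x - y**2 + y + 1, f_y(x, y) = -x**2 - 2*x*y + x - 2*y - 1.
  f_x(P) = -9, f_y(P) = 3 (gradient nonzero, so P is smooth).
Step 3: tangent line at P: -9·(x − 1) + 3·(y − -1) = 0.
Expanding: -9*x + 3*y + 12 = 0.


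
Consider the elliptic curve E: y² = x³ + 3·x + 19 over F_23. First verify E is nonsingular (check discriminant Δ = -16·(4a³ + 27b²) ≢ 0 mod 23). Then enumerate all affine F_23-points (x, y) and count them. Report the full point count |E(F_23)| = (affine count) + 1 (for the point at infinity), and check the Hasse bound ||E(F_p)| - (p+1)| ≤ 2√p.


Affine points = {(1, 0), (3, 3), (3, 20), (4, 7), (4, 16), (6, 0), (8, 7), (8, 16), (9, 4), (9, 19), (11, 7), (11, 16), (12, 9), (12, 14), (13, 1), (13, 22), (15, 9), (15, 14), (16, 0), (19, 9), (19, 14), (20, 11), (20, 12)}; affine count = 23; |E(F_23)| = 24.

Discriminant check: Δ ∝ 4a³ + 27b² = 4·3³ + 27·19² = 4·27 + 27·361 ≡ 11 (mod 23). Nonzero ⇒ E is nonsingular.
For each x ∈ F_23, compute rhs = x³ + 3·x + 19 mod 23, then count y ∈ F_23 with y² ≡ rhs.
  x = 0: rhs = 19, matching y values: none (0 points).
  x = 1: rhs = 0, matching y values: 0 (1 points).
  x = 2: rhs = 10, matching y values: none (0 points).
  x = 3: rhs = 9, matching y values: 3, 20 (2 points).
  x = 4: rhs = 3, matching y values: 7, 16 (2 points).
  x = 5: rhs = 21, matching y values: none (0 points).
  x = 6: rhs = 0, matching y values: 0 (1 points).
  x = 7: rhs = 15, matching y values: none (0 points).
  x = 8: rhs = 3, matching y values: 7, 16 (2 points).
  x = 9: rhs = 16, matching y values: 4, 19 (2 points).
  x = 10: rhs = 14, matching y values: none (0 points).
  x = 11: rhs = 3, matching y values: 7, 16 (2 points).
  x = 12: rhs = 12, matching y values: 9, 14 (2 points).
  x = 13: rhs = 1, matching y values: 1, 22 (2 points).
  x = 14: rhs = 22, matching y values: none (0 points).
  x = 15: rhs = 12, matching y values: 9, 14 (2 points).
  x = 16: rhs = 0, matching y values: 0 (1 points).
  x = 17: rhs = 15, matching y values: none (0 points).
  x = 18: rhs = 17, matching y values: none (0 points).
  x = 19: rhs = 12, matching y values: 9, 14 (2 points).
  x = 20: rhs = 6, matching y values: 11, 12 (2 points).
  x = 21: rhs = 5, matching y values: none (0 points).
  x = 22: rhs = 15, matching y values: none (0 points).
Total affine count: 23.
Full point count |E(F_23)| = 23 + 1 = 24.
Hasse bound: |24 − (23+1)| = |0| = 0 ≤ 2√23 ≈ 9.5917 ✓.


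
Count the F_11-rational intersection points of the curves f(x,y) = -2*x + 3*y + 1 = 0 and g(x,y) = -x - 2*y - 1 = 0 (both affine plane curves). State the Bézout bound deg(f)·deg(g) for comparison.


Common zeros: {(3, 9)}; count = 1; Bézout bound = 1.

deg(f) = 1, deg(g) = 1, so Bézout bound = 1.
Scan x ∈ F_11. For each x, list the y ∈ F_11 with f(x, y) ≡ 0 and those with g(x, y) ≡ 0 (mod 11); the common zeros in that column are the intersection.
  x = 0: f ≡ 0 at y ∈ {7}; g ≡ 0 at y ∈ {5}; common: ∅.
  x = 1: f ≡ 0 at y ∈ {4}; g ≡ 0 at y ∈ {10}; common: ∅.
  x = 2: f ≡ 0 at y ∈ {1}; g ≡ 0 at y ∈ {4}; common: ∅.
  x = 3: f ≡ 0 at y ∈ {9}; g ≡ 0 at y ∈ {9}; common: {9}.
  x = 4: f ≡ 0 at y ∈ {6}; g ≡ 0 at y ∈ {3}; common: ∅.
  x = 5: f ≡ 0 at y ∈ {3}; g ≡ 0 at y ∈ {8}; common: ∅.
  x = 6: f ≡ 0 at y ∈ {0}; g ≡ 0 at y ∈ {2}; common: ∅.
  x = 7: f ≡ 0 at y ∈ {8}; g ≡ 0 at y ∈ {7}; common: ∅.
  x = 8: f ≡ 0 at y ∈ {5}; g ≡ 0 at y ∈ {1}; common: ∅.
  x = 9: f ≡ 0 at y ∈ {2}; g ≡ 0 at y ∈ {6}; common: ∅.
  x = 10: f ≡ 0 at y ∈ {10}; g ≡ 0 at y ∈ {0}; common: ∅.
Collecting: common zeros = {(3, 9)}, so the count is 1.
Comparison with the Bézout bound: 1 ≤ 1 = deg(f)·deg(g), as expected for curves with no common component (the bound is attained).


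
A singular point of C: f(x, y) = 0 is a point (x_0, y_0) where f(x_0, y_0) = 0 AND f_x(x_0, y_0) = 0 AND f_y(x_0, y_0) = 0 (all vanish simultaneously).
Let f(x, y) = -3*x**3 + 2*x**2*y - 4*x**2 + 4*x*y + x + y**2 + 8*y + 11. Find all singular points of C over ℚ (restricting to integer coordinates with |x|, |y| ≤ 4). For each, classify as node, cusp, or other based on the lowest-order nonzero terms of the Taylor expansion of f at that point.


Singular points: {(-1, -3)}; classification: node.

Compute partial derivatives:
  f_x = -9*x**2 + 4*x*y - 8*x + 4*y + 1.
  f_y = 2*x**2 + 4*x + 2*y + 8.
Scan x_0 ∈ {−4, ..., 4}. For each x_0, f_y(x_0, y) is a polynomial in y; find its integer roots y ∈ {−4, ..., 4}, then test f_x and f at those candidates.
  x = -4: f_y(-4, y) = 2*y + 24; no integer root y with |y| ≤ 4.
  x = -3: f_y(-3, y) = 2*y + 14; no integer root y with |y| ≤ 4.
  x = -2: f_y(-2, y) = 2*y + 8; vanishes at y ∈ {-4}. (-2, -4): f_x = -3 ≠ 0.
  x = -1: f_y(-1, y) = 2*y + 6; vanishes at y ∈ {-3}. (-1, -3): f_x = 0, f = 0 — SINGULAR.
  x = 0: f_y(0, y) = 2*y + 8; vanishes at y ∈ {-4}. (0, -4): f_x = -15 ≠ 0.
  x = 1: f_y(1, y) = 2*y + 14; no integer root y with |y| ≤ 4.
  x = 2: f_y(2, y) = 2*y + 24; no integer root y with |y| ≤ 4.
  x = 3: f_y(3, y) = 2*y + 38; no integer root y with |y| ≤ 4.
  x = 4: f_y(4, y) = 2*y + 56; no integer root y with |y| ≤ 4.
Only singular point on the grid: (-1, -3).
Classify: substitute x = -1 + u, y = -3 + v and expand: f = -3*u**3 + 2*u**2*v - u**2 + v**2.
No constant or linear terms (consistent with a singular point). Quadratic part: -u**2 + v**2. Cubic part: -3*u**3 + 2*u**2*v.
The quadratic part v**2 - u**2 = (v − u)(v + u) splits into two distinct linear factors, so there are two distinct tangent lines y − -3 = ±(x − -1) — this is a node (ordinary double point).
Classification: node.


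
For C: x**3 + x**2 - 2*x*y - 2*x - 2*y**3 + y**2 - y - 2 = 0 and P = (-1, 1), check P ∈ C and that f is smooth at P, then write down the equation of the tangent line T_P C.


Tangent line at P: -3*x - 3*y = 0.

Step 1: f(-1, 1) = 0, so P lies on C.
Step 2: partial derivatives
  f_x(x, y) = 3*x**2 + 2*x - 2*y - 2, f_y(x, y) = -2*x - 6*y**2 + 2*y - 1.
  f_x(P) = -3, f_y(P) = -3 (gradient nonzero, so P is smooth).
Step 3: tangent line at P: -3·(x − -1) + -3·(y − 1) = 0.
Expanding: -3*x - 3*y = 0.


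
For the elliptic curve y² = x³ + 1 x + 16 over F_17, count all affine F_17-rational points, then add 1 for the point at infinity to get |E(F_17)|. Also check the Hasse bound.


Affine points = {(0, 4), (0, 13), (1, 1), (1, 16), (2, 3), (2, 14), (4, 4), (4, 13), (6, 0), (7, 3), (7, 14), (8, 3), (8, 14), (11, 7), (11, 10), (13, 4), (13, 13)}; affine count = 17; |E(F_17)| = 18.

Discriminant check: Δ ∝ 4a³ + 27b² = 4·1³ + 27·16² = 4·1 + 27·256 ≡ 14 (mod 17). Nonzero ⇒ E is nonsingular.
For each x ∈ F_17, compute rhs = x³ + 1·x + 16 mod 17, then count y ∈ F_17 with y² ≡ rhs.
  x = 0: rhs = 16, matching y values: 4, 13 (2 points).
  x = 1: rhs = 1, matching y values: 1, 16 (2 points).
  x = 2: rhs = 9, matching y values: 3, 14 (2 points).
  x = 3: rhs = 12, matching y values: none (0 points).
  x = 4: rhs = 16, matching y values: 4, 13 (2 points).
  x = 5: rhs = 10, matching y values: none (0 points).
  x = 6: rhs = 0, matching y values: 0 (1 points).
  x = 7: rhs = 9, matching y values: 3, 14 (2 points).
  x = 8: rhs = 9, matching y values: 3, 14 (2 points).
  x = 9: rhs = 6, matching y values: none (0 points).
  x = 10: rhs = 6, matching y values: none (0 points).
  x = 11: rhs = 15, matching y values: 7, 10 (2 points).
  x = 12: rhs = 5, matching y values: none (0 points).
  x = 13: rhs = 16, matching y values: 4, 13 (2 points).
  x = 14: rhs = 3, matching y values: none (0 points).
  x = 15: rhs = 6, matching y values: none (0 points).
  x = 16: rhs = 14, matching y values: none (0 points).
Total affine count: 17.
Full point count |E(F_17)| = 17 + 1 = 18.
Hasse bound: |18 − (17+1)| = |0| = 0 ≤ 2√17 ≈ 8.2462 ✓.


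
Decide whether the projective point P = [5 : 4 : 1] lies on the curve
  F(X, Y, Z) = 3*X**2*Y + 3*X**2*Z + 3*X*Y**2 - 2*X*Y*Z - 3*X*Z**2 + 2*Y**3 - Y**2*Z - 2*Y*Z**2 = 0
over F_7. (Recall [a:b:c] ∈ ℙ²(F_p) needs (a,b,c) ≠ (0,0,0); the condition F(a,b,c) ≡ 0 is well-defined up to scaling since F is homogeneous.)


F(5,4,1) ≡ 6 (mod 7); P is NOT on the curve.

Evaluate F(5, 4, 1) term-by-term (mod 7).
  3*X**2*Y ↦ 3·25·4·1 = 300
  3*X**2*Z ↦ 3·25·1·1 = 75
  3*X*Y**2 ↦ 3·5·16·1 = 240
  -2*X*Y*Z ↦ -2·5·4·1 = -40
  -3*X*Z**2 ↦ -3·5·1·1 = -15
  2*Y**3 ↦ 2·1·64·1 = 128
  -Y**2*Z ↦ -1·1·16·1 = -16
  -2*Y*Z**2 ↦ -2·1·4·1 = -8
Sum: F(5, 4, 1) = (300) + (75) + (240) + (-40) + (-15) + (128) + (-16) + (-8) = 664.
Reducing mod 7: 664 ≡ 6 (mod 7).
Since F(a, b, c) ≡ 6 ≠ 0 (mod 7), P does NOT lie on the curve.


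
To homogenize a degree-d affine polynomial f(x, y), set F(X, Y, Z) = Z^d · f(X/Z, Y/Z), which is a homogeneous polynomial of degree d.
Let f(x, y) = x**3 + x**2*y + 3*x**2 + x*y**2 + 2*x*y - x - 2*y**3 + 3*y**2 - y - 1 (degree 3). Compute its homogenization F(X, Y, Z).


F(X, Y, Z) = X**3 + X**2*Y + 3*X**2*Z + X*Y**2 + 2*X*Y*Z - X*Z**2 - 2*Y**3 + 3*Y**2*Z - Y*Z**2 - Z**3

deg(f) = 3.
Substitute x = X/Z, y = Y/Z into f, then multiply by Z^3.
  monomial 1·x^3·y^0 ↦ 1·X^3·Y^0·Z^0.
  monomial 1·x^2·y^1 ↦ 1·X^2·Y^1·Z^0.
  monomial 3·x^2·y^0 ↦ 3·X^2·Y^0·Z^1.
  monomial 1·x^1·y^2 ↦ 1·X^1·Y^2·Z^0.
  monomial 2·x^1·y^1 ↦ 2·X^1·Y^1·Z^1.
  monomial -1·x^1·y^0 ↦ -1·X^1·Y^0·Z^2.
  monomial -2·x^0·y^3 ↦ -2·X^0·Y^3·Z^0.
  monomial 3·x^0·y^2 ↦ 3·X^0·Y^2·Z^1.
  monomial -1·x^0·y^1 ↦ -1·X^0·Y^1·Z^2.
  monomial -1·x^0·y^0 ↦ -1·X^0·Y^0·Z^3.
Collecting: F(X, Y, Z) = X**3 + X**2*Y + 3*X**2*Z + X*Y**2 + 2*X*Y*Z - X*Z**2 - 2*Y**3 + 3*Y**2*Z - Y*Z**2 - Z**3.


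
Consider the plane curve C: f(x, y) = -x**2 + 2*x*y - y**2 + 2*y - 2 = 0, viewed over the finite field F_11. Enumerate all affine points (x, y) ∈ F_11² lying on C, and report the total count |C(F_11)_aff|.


Affine F_11-points: {(1, 1), (1, 3), (2, 8), (2, 9), (3, 0), (3, 8), (5, 3), (5, 9), (6, 7), (8, 0), (8, 7)}; count = 11.

For each of the 121 pairs (x, y) ∈ F_11², evaluate f(x, y) mod 11. Record the zeros.
  x = 0: [0↦9, 1↦10, 2↦9, 3↦6, 4↦1, 5↦5, 6↦7, 7↦7, 8↦5, 9↦1, 10↦6]  zeros at y ∈ ∅
  x = 1: [0↦8, 1↦0, 2↦1, 3↦0, 4↦8, 5↦3, 6↦7, 7↦9, 8↦9, 9↦7, 10↦3]  zeros at y ∈ {1, 3}
  x = 2: [0↦5, 1↦10, 2↦2, 3↦3, 4↦2, 5↦10, 6↦5, 7↦9, 8↦0, 9↦0, 10↦9]  zeros at y ∈ {8, 9}
  x = 3: [0↦0, 1↦7, 2↦1, 3↦4, 4↦5, 5↦4, 6↦1, 7↦7, 8↦0, 9↦2, 10↦2]  zeros at y ∈ {0, 8}
  x = 4: [0↦4, 1↦2, 2↦9, 3↦3, 4↦6, 5↦7, 6↦6, 7↦3, 8↦9, 9↦2, 10↦4]  zeros at y ∈ ∅
  x = 5: [0↦6, 1↦6, 2↦4, 3↦0, 4↦5, 5↦8, 6↦9, 7↦8, 8↦5, 9↦0, 10↦4]  zeros at y ∈ {3, 9}
  x = 6: [0↦6, 1↦8, 2↦8, 3↦6, 4↦2, 5↦7, 6↦10, 7↦0, 8↦10, 9↦7, 10↦2]  zeros at y ∈ {7}
  x = 7: [0↦4, 1↦8, 2↦10, 3↦10, 4↦8, 5↦4, 6↦9, 7↦1, 8↦2, 9↦1, 10↦9]  zeros at y ∈ ∅
  x = 8: [0↦0, 1↦6, 2↦10, 3↦1, 4↦1, 5↦10, 6↦6, 7↦0, 8↦3, 9↦4, 10↦3]  zeros at y ∈ {0, 7}
  x = 9: [0↦5, 1↦2, 2↦8, 3↦1, 4↦3, 5↦3, 6↦1, 7↦8, 8↦2, 9↦5, 10↦6]  zeros at y ∈ ∅
  x = 10: [0↦8, 1↦7, 2↦4, 3↦10, 4↦3, 5↦5, 6↦5, 7↦3, 8↦10, 9↦4, 10↦7]  zeros at y ∈ ∅
Collecting zeros: affine points = {(1, 1), (1, 3), (2, 8), (2, 9), (3, 0), (3, 8), (5, 3), (5, 9), (6, 7), (8, 0), (8, 7)}.
Total count |C(F_11)_aff| = 11.


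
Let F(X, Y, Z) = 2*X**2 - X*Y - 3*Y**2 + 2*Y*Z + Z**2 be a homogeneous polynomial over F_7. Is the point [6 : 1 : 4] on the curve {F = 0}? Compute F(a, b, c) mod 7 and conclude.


F(6,1,4) ≡ 3 (mod 7); P is NOT on the curve.

Evaluate F(6, 1, 4) term-by-term (mod 7).
  2*X**2 ↦ 2·36·1·1 = 72
  -X*Y ↦ -1·6·1·1 = -6
  -3*Y**2 ↦ -3·1·1·1 = -3
  2*Y*Z ↦ 2·1·1·4 = 8
  Z**2 ↦ 1·1·1·16 = 16
Sum: F(6, 1, 4) = (72) + (-6) + (-3) + (8) + (16) = 87.
Reducing mod 7: 87 ≡ 3 (mod 7).
Since F(a, b, c) ≡ 3 ≠ 0 (mod 7), P does NOT lie on the curve.


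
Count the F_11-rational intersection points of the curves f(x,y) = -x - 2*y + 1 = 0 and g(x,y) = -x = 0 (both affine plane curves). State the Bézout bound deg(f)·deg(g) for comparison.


Common zeros: {(0, 6)}; count = 1; Bézout bound = 1.

deg(f) = 1, deg(g) = 1, so Bézout bound = 1.
Scan x ∈ F_11. For each x, list the y ∈ F_11 with f(x, y) ≡ 0 and those with g(x, y) ≡ 0 (mod 11); the common zeros in that column are the intersection.
  x = 0: f ≡ 0 at y ∈ {6}; g ≡ 0 at y ∈ {0, 1, 2, 3, 4, 5, 6, 7, 8, 9, 10}; common: {6}.
  x = 1: f ≡ 0 at y ∈ {0}; g ≡ 0 at y ∈ ∅; common: ∅.
  x = 2: f ≡ 0 at y ∈ {5}; g ≡ 0 at y ∈ ∅; common: ∅.
  x = 3: f ≡ 0 at y ∈ {10}; g ≡ 0 at y ∈ ∅; common: ∅.
  x = 4: f ≡ 0 at y ∈ {4}; g ≡ 0 at y ∈ ∅; common: ∅.
  x = 5: f ≡ 0 at y ∈ {9}; g ≡ 0 at y ∈ ∅; common: ∅.
  x = 6: f ≡ 0 at y ∈ {3}; g ≡ 0 at y ∈ ∅; common: ∅.
  x = 7: f ≡ 0 at y ∈ {8}; g ≡ 0 at y ∈ ∅; common: ∅.
  x = 8: f ≡ 0 at y ∈ {2}; g ≡ 0 at y ∈ ∅; common: ∅.
  x = 9: f ≡ 0 at y ∈ {7}; g ≡ 0 at y ∈ ∅; common: ∅.
  x = 10: f ≡ 0 at y ∈ {1}; g ≡ 0 at y ∈ ∅; common: ∅.
Collecting: common zeros = {(0, 6)}, so the count is 1.
Comparison with the Bézout bound: 1 ≤ 1 = deg(f)·deg(g), as expected for curves with no common component (the bound is attained).
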